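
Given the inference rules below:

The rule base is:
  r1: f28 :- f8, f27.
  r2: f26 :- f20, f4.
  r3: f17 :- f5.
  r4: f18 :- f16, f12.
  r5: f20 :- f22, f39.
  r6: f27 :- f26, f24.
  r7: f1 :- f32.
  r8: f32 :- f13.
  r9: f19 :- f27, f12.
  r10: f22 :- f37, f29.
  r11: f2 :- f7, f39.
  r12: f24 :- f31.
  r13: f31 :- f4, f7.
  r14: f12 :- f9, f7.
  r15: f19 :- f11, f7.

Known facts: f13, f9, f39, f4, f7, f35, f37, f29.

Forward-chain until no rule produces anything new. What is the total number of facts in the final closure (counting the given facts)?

19

Round 1: r8 [f32 :- f13.]; r10 [f22 :- f37, f29.]; r11 [f2 :- f7, f39.]; r13 [f31 :- f4, f7.]; r14 [f12 :- f9, f7.]. New: f32, f22, f2, f31, f12.
Round 2: r5 [f20 :- f22, f39.]; r7 [f1 :- f32.]; r12 [f24 :- f31.]. New: f20, f1, f24.
Round 3: r2 [f26 :- f20, f4.]. New: f26.
Round 4: r6 [f27 :- f26, f24.]. New: f27.
Round 5: r9 [f19 :- f27, f12.]. New: f19.
Closure: {f1, f12, f13, f19, f2, f20, f22, f24, f26, f27, f29, f31, f32, f35, f37, f39, f4, f7, f9} — 19 facts.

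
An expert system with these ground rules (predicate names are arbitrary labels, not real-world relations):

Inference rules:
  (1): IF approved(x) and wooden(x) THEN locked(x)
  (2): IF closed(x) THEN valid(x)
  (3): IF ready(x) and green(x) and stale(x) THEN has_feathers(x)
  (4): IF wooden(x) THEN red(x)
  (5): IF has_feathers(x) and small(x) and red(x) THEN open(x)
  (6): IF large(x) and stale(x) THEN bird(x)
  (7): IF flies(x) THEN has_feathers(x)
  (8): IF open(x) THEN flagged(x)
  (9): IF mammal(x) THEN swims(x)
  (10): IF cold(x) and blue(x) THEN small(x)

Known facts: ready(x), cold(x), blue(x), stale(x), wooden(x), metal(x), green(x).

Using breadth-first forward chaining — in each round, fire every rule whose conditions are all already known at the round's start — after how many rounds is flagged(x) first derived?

Round 1: (3) [IF ready(x) and green(x) and stale(x) THEN has_feathers(x)]; (4) [IF wooden(x) THEN red(x)]; (10) [IF cold(x) and blue(x) THEN small(x)]. New: has_feathers(x), red(x), small(x).
Round 2: (5) [IF has_feathers(x) and small(x) and red(x) THEN open(x)]. New: open(x).
Round 3: (8) [IF open(x) THEN flagged(x)]. New: flagged(x).
flagged(x) first appears in round 3.

3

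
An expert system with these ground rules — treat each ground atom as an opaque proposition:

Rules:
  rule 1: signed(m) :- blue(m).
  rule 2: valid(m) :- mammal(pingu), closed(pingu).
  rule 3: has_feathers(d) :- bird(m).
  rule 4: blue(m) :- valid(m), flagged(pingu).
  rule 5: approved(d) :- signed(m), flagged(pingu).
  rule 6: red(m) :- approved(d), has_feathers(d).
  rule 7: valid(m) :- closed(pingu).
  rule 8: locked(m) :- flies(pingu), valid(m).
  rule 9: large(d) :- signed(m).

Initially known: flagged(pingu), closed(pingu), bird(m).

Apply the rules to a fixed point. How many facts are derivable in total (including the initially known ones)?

Round 1 — rule 3, rule 7, derive has_feathers(d), valid(m).
Round 2 — rule 4, derive blue(m).
Round 3 — rule 1, derive signed(m).
Round 4 — rule 5, rule 9, derive approved(d), large(d).
Round 5 — rule 6, derive red(m).
Closure: {approved(d), bird(m), blue(m), closed(pingu), flagged(pingu), has_feathers(d), large(d), red(m), signed(m), valid(m)} — 10 facts.

10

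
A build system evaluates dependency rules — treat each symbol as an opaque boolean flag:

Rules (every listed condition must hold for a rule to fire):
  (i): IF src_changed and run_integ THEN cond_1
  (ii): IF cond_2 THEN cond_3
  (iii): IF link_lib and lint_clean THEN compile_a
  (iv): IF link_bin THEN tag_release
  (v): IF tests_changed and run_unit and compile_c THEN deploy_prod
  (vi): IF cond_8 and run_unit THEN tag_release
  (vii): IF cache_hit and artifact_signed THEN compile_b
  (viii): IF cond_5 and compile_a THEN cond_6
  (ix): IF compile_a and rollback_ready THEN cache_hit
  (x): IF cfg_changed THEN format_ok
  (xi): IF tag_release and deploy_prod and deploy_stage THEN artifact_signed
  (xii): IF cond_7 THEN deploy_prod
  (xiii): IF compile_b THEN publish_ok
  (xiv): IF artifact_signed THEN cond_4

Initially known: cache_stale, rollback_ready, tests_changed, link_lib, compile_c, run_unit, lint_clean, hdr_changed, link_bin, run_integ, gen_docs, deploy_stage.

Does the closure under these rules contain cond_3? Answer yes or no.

[1] (iii) [IF link_lib and lint_clean THEN compile_a]; (iv) [IF link_bin THEN tag_release]; (v) [IF tests_changed and run_unit and compile_c THEN deploy_prod]. ⇒ new: compile_a, tag_release, deploy_prod.
[2] (ix) [IF compile_a and rollback_ready THEN cache_hit]; (xi) [IF tag_release and deploy_prod and deploy_stage THEN artifact_signed]. ⇒ new: cache_hit, artifact_signed.
[3] (vii) [IF cache_hit and artifact_signed THEN compile_b]; (xiv) [IF artifact_signed THEN cond_4]. ⇒ new: compile_b, cond_4.
[4] (xiii) [IF compile_b THEN publish_ok]. ⇒ new: publish_ok.
Fixed point reached. cond_3 is concluded only by (ii); (ii) needs cond_2 (never derived).

no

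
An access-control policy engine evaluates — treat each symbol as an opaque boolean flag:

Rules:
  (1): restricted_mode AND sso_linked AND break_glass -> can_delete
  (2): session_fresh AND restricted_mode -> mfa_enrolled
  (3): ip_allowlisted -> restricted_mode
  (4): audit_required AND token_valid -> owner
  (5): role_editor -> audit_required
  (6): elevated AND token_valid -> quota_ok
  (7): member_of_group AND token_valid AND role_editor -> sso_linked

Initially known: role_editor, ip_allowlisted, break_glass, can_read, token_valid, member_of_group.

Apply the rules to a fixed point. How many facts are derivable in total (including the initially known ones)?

Round 1 — (3), (5), (7), derive restricted_mode, audit_required, sso_linked.
Round 2 — (1), (4), derive can_delete, owner.
Closure: {audit_required, break_glass, can_delete, can_read, ip_allowlisted, member_of_group, owner, restricted_mode, role_editor, sso_linked, token_valid} — 11 facts.

11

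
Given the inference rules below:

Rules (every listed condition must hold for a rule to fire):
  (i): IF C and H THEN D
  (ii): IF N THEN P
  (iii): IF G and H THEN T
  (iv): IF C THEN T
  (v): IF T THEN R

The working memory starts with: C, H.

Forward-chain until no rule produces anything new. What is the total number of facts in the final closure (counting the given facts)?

[1] (i) [IF C and H THEN D]; (iv) [IF C THEN T]. ⇒ new: D, T.
[2] (v) [IF T THEN R]. ⇒ new: R.
Closure: {C, D, H, R, T} — 5 facts.

5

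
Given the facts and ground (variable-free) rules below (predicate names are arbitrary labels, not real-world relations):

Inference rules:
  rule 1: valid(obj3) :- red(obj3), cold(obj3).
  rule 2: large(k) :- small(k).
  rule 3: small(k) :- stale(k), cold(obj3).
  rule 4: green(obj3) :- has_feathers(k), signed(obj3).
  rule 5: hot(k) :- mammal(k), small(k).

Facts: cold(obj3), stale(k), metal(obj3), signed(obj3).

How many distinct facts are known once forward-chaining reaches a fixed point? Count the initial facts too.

6

[1] rule 3 [small(k) :- stale(k), cold(obj3).]. ⇒ new: small(k).
[2] rule 2 [large(k) :- small(k).]. ⇒ new: large(k).
Closure: {cold(obj3), large(k), metal(obj3), signed(obj3), small(k), stale(k)} — 6 facts.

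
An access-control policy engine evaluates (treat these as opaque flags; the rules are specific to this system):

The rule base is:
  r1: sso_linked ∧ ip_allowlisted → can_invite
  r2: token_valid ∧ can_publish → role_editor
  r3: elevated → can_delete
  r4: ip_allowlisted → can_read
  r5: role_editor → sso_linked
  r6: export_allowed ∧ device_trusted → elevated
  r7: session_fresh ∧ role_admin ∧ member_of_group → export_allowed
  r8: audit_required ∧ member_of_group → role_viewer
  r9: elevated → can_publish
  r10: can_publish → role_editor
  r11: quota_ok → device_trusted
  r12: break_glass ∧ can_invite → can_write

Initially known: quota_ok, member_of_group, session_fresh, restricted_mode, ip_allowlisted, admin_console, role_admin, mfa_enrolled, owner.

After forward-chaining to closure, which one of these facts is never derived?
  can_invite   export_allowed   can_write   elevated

can_write

Round 1: r4 [ip_allowlisted → can_read]; r7 [session_fresh ∧ role_admin ∧ member_of_group → export_allowed]; r11 [quota_ok → device_trusted]. Adds can_read, export_allowed, device_trusted.
Round 2: r6 [export_allowed ∧ device_trusted → elevated]. Adds elevated.
Round 3: r3 [elevated → can_delete]; r9 [elevated → can_publish]. Adds can_delete, can_publish.
Round 4: r10 [can_publish → role_editor]. Adds role_editor.
Round 5: r5 [role_editor → sso_linked]. Adds sso_linked.
Round 6: r1 [sso_linked ∧ ip_allowlisted → can_invite]. Adds can_invite.
Derived: export_allowed (round 1), can_invite (round 6), elevated (round 2). can_write never appears in any round.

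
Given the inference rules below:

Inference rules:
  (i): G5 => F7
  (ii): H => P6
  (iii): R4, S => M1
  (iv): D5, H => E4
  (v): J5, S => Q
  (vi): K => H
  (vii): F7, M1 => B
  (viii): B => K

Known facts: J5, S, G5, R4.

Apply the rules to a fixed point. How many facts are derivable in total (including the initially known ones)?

11

Round 1: (i) [G5 => F7]; (iii) [R4, S => M1]; (v) [J5, S => Q]. Adds F7, M1, Q.
Round 2: (vii) [F7, M1 => B]. Adds B.
Round 3: (viii) [B => K]. Adds K.
Round 4: (vi) [K => H]. Adds H.
Round 5: (ii) [H => P6]. Adds P6.
Closure: {B, F7, G5, H, J5, K, M1, P6, Q, R4, S} — 11 facts.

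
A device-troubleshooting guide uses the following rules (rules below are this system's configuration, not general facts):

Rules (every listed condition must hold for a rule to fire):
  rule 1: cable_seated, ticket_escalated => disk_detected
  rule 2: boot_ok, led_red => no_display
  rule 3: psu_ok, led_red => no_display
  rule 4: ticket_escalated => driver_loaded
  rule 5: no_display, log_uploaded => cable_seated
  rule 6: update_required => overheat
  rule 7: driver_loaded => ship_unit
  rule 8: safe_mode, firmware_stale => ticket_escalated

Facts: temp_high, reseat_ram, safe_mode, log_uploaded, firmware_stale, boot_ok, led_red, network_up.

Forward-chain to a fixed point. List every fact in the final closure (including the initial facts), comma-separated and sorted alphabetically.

boot_ok, cable_seated, disk_detected, driver_loaded, firmware_stale, led_red, log_uploaded, network_up, no_display, reseat_ram, safe_mode, ship_unit, temp_high, ticket_escalated

Round 1 — rule 2, rule 8, derive no_display, ticket_escalated.
Round 2 — rule 4, rule 5, derive driver_loaded, cable_seated.
Round 3 — rule 1, rule 7, derive disk_detected, ship_unit.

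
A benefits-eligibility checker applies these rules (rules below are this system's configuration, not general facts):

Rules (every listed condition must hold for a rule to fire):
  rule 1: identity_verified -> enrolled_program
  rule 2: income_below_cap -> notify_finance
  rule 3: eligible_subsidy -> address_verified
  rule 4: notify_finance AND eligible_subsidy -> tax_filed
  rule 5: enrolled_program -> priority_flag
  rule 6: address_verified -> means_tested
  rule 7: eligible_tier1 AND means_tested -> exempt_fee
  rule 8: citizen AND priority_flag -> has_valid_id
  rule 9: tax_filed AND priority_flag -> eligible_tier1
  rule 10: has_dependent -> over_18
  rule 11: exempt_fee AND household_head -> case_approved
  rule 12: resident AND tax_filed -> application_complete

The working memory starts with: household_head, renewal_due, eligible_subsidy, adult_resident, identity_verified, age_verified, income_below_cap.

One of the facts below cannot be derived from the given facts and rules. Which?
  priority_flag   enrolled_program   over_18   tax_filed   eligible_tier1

Round 1: rule 1 [identity_verified -> enrolled_program]; rule 2 [income_below_cap -> notify_finance]; rule 3 [eligible_subsidy -> address_verified]. New: enrolled_program, notify_finance, address_verified.
Round 2: rule 4 [notify_finance AND eligible_subsidy -> tax_filed]; rule 5 [enrolled_program -> priority_flag]; rule 6 [address_verified -> means_tested]. New: tax_filed, priority_flag, means_tested.
Round 3: rule 9 [tax_filed AND priority_flag -> eligible_tier1]. New: eligible_tier1.
Round 4: rule 7 [eligible_tier1 AND means_tested -> exempt_fee]. New: exempt_fee.
Round 5: rule 11 [exempt_fee AND household_head -> case_approved]. New: case_approved.
Derived: enrolled_program (round 1), eligible_tier1 (round 3), priority_flag (round 2), tax_filed (round 2). over_18 never appears in any round.

over_18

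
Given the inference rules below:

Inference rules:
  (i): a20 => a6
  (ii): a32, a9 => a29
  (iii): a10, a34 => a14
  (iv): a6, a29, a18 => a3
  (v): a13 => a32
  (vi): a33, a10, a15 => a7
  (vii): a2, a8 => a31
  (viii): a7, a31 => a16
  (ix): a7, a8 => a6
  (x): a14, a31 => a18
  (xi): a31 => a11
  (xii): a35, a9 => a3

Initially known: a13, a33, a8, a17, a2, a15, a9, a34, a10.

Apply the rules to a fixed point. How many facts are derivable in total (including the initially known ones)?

19

[1] (iii) [a10, a34 => a14]; (v) [a13 => a32]; (vi) [a33, a10, a15 => a7]; (vii) [a2, a8 => a31]. ⇒ new: a14, a32, a7, a31.
[2] (ii) [a32, a9 => a29]; (viii) [a7, a31 => a16]; (ix) [a7, a8 => a6]; (x) [a14, a31 => a18]; (xi) [a31 => a11]. ⇒ new: a29, a16, a6, a18, a11.
[3] (iv) [a6, a29, a18 => a3]. ⇒ new: a3.
Closure: {a10, a11, a13, a14, a15, a16, a17, a18, a2, a29, a3, a31, a32, a33, a34, a6, a7, a8, a9} — 19 facts.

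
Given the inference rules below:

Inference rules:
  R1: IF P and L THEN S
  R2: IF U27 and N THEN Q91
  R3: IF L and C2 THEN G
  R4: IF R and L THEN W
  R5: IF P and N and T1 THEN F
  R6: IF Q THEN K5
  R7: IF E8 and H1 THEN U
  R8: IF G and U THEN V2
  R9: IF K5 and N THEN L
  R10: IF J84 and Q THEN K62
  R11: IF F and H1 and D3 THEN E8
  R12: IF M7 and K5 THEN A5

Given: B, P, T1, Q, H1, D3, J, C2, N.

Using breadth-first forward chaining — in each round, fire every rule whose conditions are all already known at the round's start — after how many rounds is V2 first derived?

Round 1 — R5, R6, derive F, K5.
Round 2 — R9, R11, derive L, E8.
Round 3 — R1, R3, R7, derive S, G, U.
Round 4 — R8, derive V2.
V2 first appears in round 4.

4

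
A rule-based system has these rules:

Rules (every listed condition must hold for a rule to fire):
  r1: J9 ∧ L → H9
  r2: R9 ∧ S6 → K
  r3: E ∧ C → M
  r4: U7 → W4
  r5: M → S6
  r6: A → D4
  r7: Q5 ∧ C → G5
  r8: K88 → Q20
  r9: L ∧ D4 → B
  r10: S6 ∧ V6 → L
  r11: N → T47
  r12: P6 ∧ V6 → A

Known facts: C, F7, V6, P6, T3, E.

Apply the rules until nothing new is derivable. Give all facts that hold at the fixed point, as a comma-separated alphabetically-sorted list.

Round 1 — r3, r12, derive M, A.
Round 2 — r5, r6, derive S6, D4.
Round 3 — r10, derive L.
Round 4 — r9, derive B.

A, B, C, D4, E, F7, L, M, P6, S6, T3, V6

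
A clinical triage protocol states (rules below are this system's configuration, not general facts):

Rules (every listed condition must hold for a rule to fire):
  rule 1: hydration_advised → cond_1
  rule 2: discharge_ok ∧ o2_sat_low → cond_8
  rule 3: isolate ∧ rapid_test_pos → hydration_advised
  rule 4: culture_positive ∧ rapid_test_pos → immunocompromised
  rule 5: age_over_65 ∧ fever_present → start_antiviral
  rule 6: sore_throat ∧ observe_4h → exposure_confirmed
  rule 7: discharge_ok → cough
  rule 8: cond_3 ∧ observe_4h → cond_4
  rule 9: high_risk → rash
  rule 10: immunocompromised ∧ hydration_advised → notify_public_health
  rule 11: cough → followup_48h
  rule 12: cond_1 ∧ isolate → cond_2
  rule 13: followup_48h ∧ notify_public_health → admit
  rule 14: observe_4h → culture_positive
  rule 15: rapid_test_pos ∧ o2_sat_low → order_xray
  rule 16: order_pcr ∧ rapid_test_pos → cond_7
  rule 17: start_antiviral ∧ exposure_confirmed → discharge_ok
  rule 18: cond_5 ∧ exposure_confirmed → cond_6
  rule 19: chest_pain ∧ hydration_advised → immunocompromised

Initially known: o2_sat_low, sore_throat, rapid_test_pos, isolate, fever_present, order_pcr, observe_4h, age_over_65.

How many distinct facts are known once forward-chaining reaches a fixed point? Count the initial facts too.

23

Round 1 fires rule 3, rule 5, rule 6, rule 14, rule 15, rule 16, giving hydration_advised, start_antiviral, exposure_confirmed, culture_positive, order_xray, cond_7.
Round 2 fires rule 1, rule 4, rule 17, giving cond_1, immunocompromised, discharge_ok.
Round 3 fires rule 2, rule 7, rule 10, rule 12, giving cond_8, cough, notify_public_health, cond_2.
Round 4 fires rule 11, giving followup_48h.
Round 5 fires rule 13, giving admit.
Closure: {admit, age_over_65, cond_1, cond_2, cond_7, cond_8, cough, culture_positive, discharge_ok, exposure_confirmed, fever_present, followup_48h, hydration_advised, immunocompromised, isolate, notify_public_health, o2_sat_low, observe_4h, order_pcr, order_xray, rapid_test_pos, sore_throat, start_antiviral} — 23 facts.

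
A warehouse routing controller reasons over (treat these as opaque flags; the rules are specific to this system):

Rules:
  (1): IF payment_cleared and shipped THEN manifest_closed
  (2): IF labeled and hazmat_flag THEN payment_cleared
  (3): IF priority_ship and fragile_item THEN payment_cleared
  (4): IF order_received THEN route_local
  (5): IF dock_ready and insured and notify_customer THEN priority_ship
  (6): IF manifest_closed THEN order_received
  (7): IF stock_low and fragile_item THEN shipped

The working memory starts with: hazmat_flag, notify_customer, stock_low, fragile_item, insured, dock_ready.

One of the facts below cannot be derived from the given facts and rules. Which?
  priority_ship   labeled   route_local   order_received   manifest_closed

labeled

Round 1 fires (5), (7), giving priority_ship, shipped.
Round 2 fires (3), giving payment_cleared.
Round 3 fires (1), giving manifest_closed.
Round 4 fires (6), giving order_received.
Round 5 fires (4), giving route_local.
Derived: priority_ship (round 1), manifest_closed (round 3), order_received (round 4), route_local (round 5). labeled never appears in any round.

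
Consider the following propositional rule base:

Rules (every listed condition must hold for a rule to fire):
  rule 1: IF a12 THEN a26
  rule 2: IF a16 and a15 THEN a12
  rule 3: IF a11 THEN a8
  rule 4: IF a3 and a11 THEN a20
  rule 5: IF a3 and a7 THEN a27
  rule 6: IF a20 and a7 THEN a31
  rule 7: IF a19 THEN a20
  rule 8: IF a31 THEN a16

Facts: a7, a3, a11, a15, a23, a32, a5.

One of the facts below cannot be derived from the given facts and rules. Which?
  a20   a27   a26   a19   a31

a19

Round 1 — rule 3, rule 4, rule 5, derive a8, a20, a27.
Round 2 — rule 6, derive a31.
Round 3 — rule 8, derive a16.
Round 4 — rule 2, derive a12.
Round 5 — rule 1, derive a26.
Derived: a31 (round 2), a27 (round 1), a20 (round 1), a26 (round 5). a19 never appears in any round.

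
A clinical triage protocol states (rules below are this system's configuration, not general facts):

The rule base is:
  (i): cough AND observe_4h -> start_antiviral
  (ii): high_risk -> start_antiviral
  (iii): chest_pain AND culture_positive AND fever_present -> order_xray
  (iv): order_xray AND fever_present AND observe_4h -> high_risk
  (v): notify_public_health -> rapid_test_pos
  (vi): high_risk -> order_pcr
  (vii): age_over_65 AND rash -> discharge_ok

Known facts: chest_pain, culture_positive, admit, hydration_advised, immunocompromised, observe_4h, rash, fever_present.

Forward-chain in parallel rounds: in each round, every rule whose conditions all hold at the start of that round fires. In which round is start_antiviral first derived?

[1] (iii) [chest_pain AND culture_positive AND fever_present -> order_xray]. ⇒ new: order_xray.
[2] (iv) [order_xray AND fever_present AND observe_4h -> high_risk]. ⇒ new: high_risk.
[3] (ii) [high_risk -> start_antiviral]; (vi) [high_risk -> order_pcr]. ⇒ new: start_antiviral, order_pcr.
start_antiviral first appears in round 3.

3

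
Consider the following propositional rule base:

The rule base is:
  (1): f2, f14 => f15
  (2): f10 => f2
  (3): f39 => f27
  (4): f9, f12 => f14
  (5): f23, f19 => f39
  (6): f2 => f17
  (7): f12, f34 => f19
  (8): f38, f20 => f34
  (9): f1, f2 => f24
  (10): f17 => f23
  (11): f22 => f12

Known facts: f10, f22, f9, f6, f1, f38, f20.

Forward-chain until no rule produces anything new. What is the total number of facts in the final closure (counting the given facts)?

Round 1: (2) [f10 => f2]; (8) [f38, f20 => f34]; (11) [f22 => f12]. New: f2, f34, f12.
Round 2: (4) [f9, f12 => f14]; (6) [f2 => f17]; (7) [f12, f34 => f19]; (9) [f1, f2 => f24]. New: f14, f17, f19, f24.
Round 3: (1) [f2, f14 => f15]; (10) [f17 => f23]. New: f15, f23.
Round 4: (5) [f23, f19 => f39]. New: f39.
Round 5: (3) [f39 => f27]. New: f27.
Closure: {f1, f10, f12, f14, f15, f17, f19, f2, f20, f22, f23, f24, f27, f34, f38, f39, f6, f9} — 18 facts.

18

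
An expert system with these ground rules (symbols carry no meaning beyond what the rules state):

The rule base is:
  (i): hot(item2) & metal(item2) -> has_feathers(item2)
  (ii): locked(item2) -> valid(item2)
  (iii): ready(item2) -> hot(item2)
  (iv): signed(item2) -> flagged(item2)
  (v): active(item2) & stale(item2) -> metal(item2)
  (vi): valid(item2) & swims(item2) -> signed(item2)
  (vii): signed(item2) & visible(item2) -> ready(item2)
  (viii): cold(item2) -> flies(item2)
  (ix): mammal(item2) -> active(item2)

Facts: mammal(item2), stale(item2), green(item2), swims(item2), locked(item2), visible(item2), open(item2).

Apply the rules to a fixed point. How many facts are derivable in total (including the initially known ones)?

Round 1 — (ii), (ix), derive valid(item2), active(item2).
Round 2 — (v), (vi), derive metal(item2), signed(item2).
Round 3 — (iv), (vii), derive flagged(item2), ready(item2).
Round 4 — (iii), derive hot(item2).
Round 5 — (i), derive has_feathers(item2).
Closure: {active(item2), flagged(item2), green(item2), has_feathers(item2), hot(item2), locked(item2), mammal(item2), metal(item2), open(item2), ready(item2), signed(item2), stale(item2), swims(item2), valid(item2), visible(item2)} — 15 facts.

15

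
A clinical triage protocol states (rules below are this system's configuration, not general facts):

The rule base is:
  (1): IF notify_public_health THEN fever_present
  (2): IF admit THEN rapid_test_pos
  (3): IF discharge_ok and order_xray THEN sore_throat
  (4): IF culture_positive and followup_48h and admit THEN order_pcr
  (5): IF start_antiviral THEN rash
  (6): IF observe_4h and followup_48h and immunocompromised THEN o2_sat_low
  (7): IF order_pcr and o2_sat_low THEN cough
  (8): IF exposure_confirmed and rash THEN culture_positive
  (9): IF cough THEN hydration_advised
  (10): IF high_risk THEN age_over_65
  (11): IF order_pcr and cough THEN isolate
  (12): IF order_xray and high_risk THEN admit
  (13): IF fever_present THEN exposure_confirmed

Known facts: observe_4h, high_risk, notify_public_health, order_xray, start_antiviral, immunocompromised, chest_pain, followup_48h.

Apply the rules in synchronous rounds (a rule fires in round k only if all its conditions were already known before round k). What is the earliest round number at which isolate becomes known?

6

Round 1 — (1), (5), (6), (10), (12), derive fever_present, rash, o2_sat_low, age_over_65, admit.
Round 2 — (2), (13), derive rapid_test_pos, exposure_confirmed.
Round 3 — (8), derive culture_positive.
Round 4 — (4), derive order_pcr.
Round 5 — (7), derive cough.
Round 6 — (9), (11), derive hydration_advised, isolate.
isolate first appears in round 6.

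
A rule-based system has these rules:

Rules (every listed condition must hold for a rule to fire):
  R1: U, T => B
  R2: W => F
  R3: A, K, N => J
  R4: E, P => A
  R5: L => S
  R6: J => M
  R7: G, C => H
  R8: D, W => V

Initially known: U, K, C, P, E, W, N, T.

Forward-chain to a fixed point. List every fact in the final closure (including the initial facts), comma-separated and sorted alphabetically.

A, B, C, E, F, J, K, M, N, P, T, U, W

Round 1: R1 [U, T => B]; R2 [W => F]; R4 [E, P => A]. Adds B, F, A.
Round 2: R3 [A, K, N => J]. Adds J.
Round 3: R6 [J => M]. Adds M.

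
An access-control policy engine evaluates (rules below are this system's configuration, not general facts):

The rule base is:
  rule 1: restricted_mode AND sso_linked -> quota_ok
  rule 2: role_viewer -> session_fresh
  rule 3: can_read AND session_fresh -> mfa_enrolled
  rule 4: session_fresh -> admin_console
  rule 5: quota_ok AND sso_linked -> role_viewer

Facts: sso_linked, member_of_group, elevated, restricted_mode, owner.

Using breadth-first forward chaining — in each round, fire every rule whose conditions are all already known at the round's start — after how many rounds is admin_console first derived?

[1] rule 1 [restricted_mode AND sso_linked -> quota_ok]. ⇒ new: quota_ok.
[2] rule 5 [quota_ok AND sso_linked -> role_viewer]. ⇒ new: role_viewer.
[3] rule 2 [role_viewer -> session_fresh]. ⇒ new: session_fresh.
[4] rule 4 [session_fresh -> admin_console]. ⇒ new: admin_console.
admin_console first appears in round 4.

4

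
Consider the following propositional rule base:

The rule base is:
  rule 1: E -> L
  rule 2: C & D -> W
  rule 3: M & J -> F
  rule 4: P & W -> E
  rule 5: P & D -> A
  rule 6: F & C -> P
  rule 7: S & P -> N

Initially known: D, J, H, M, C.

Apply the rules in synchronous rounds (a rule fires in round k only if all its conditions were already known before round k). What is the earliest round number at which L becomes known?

Round 1: rule 2 [C & D -> W]; rule 3 [M & J -> F]. Adds W, F.
Round 2: rule 6 [F & C -> P]. Adds P.
Round 3: rule 4 [P & W -> E]; rule 5 [P & D -> A]. Adds E, A.
Round 4: rule 1 [E -> L]. Adds L.
L first appears in round 4.

4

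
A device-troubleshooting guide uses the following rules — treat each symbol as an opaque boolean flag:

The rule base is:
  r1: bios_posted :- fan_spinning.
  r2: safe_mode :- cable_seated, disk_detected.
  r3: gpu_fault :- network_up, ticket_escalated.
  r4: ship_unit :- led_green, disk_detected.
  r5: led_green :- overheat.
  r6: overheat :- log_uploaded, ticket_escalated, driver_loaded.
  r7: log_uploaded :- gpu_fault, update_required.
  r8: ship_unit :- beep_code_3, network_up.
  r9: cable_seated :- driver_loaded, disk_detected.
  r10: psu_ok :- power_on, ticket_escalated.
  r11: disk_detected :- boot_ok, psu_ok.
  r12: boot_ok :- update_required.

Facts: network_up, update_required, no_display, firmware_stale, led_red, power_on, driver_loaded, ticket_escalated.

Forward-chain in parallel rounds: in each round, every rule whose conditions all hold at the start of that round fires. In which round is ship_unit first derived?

5

Round 1: r3 [gpu_fault :- network_up, ticket_escalated.]; r10 [psu_ok :- power_on, ticket_escalated.]; r12 [boot_ok :- update_required.]. Adds gpu_fault, psu_ok, boot_ok.
Round 2: r7 [log_uploaded :- gpu_fault, update_required.]; r11 [disk_detected :- boot_ok, psu_ok.]. Adds log_uploaded, disk_detected.
Round 3: r6 [overheat :- log_uploaded, ticket_escalated, driver_loaded.]; r9 [cable_seated :- driver_loaded, disk_detected.]. Adds overheat, cable_seated.
Round 4: r2 [safe_mode :- cable_seated, disk_detected.]; r5 [led_green :- overheat.]. Adds safe_mode, led_green.
Round 5: r4 [ship_unit :- led_green, disk_detected.]. Adds ship_unit.
ship_unit first appears in round 5.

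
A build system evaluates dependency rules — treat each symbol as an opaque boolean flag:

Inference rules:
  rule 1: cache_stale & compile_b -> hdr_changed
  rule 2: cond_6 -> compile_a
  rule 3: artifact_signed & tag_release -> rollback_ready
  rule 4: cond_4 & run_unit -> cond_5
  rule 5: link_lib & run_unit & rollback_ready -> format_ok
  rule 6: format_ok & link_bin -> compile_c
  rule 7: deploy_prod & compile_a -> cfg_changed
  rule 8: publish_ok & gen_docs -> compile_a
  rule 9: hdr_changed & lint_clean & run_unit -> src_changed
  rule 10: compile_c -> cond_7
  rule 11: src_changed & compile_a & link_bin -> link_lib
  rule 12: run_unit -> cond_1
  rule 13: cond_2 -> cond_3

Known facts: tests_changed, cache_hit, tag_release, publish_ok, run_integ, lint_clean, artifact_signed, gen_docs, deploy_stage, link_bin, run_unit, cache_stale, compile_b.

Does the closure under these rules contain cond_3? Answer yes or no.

no

Round 1: rule 1 [cache_stale & compile_b -> hdr_changed]; rule 3 [artifact_signed & tag_release -> rollback_ready]; rule 8 [publish_ok & gen_docs -> compile_a]; rule 12 [run_unit -> cond_1]. Adds hdr_changed, rollback_ready, compile_a, cond_1.
Round 2: rule 9 [hdr_changed & lint_clean & run_unit -> src_changed]. Adds src_changed.
Round 3: rule 11 [src_changed & compile_a & link_bin -> link_lib]. Adds link_lib.
Round 4: rule 5 [link_lib & run_unit & rollback_ready -> format_ok]. Adds format_ok.
Round 5: rule 6 [format_ok & link_bin -> compile_c]. Adds compile_c.
Round 6: rule 10 [compile_c -> cond_7]. Adds cond_7.
Fixed point reached. cond_3 is concluded only by rule 13; rule 13 needs cond_2 (never derived).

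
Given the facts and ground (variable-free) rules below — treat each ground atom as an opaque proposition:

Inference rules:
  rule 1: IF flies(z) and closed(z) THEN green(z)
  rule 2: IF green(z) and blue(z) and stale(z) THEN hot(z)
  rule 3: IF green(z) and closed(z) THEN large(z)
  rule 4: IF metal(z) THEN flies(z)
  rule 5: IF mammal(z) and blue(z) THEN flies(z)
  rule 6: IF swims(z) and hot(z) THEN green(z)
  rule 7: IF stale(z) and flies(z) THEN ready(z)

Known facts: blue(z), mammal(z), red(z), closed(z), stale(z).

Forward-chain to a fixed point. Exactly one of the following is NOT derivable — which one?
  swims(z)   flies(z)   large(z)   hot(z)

Round 1: rule 5 [IF mammal(z) and blue(z) THEN flies(z)]. New: flies(z).
Round 2: rule 1 [IF flies(z) and closed(z) THEN green(z)]; rule 7 [IF stale(z) and flies(z) THEN ready(z)]. New: green(z), ready(z).
Round 3: rule 2 [IF green(z) and blue(z) and stale(z) THEN hot(z)]; rule 3 [IF green(z) and closed(z) THEN large(z)]. New: hot(z), large(z).
Derived: flies(z) (round 1), large(z) (round 3), hot(z) (round 3). swims(z) never appears in any round.

swims(z)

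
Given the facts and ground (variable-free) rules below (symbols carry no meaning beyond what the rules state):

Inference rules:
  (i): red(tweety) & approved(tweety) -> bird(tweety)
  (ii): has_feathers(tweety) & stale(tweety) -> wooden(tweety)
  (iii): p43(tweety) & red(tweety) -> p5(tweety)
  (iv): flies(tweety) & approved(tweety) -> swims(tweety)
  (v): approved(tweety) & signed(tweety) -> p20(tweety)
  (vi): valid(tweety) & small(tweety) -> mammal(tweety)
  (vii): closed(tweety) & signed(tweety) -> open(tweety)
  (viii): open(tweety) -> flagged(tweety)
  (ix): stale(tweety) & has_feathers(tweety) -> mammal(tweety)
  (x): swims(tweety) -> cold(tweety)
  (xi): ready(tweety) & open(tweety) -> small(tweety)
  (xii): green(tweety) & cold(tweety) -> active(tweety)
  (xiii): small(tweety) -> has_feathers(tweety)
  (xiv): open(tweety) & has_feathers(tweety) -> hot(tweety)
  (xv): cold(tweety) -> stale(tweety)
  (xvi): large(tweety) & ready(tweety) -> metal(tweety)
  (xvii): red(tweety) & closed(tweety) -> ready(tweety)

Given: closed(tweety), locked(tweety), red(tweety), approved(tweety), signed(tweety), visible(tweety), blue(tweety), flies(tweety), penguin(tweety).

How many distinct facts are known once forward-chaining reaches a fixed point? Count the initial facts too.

Round 1 fires (i), (iv), (v), (vii), (xvii), giving bird(tweety), swims(tweety), p20(tweety), open(tweety), ready(tweety).
Round 2 fires (viii), (x), (xi), giving flagged(tweety), cold(tweety), small(tweety).
Round 3 fires (xiii), (xv), giving has_feathers(tweety), stale(tweety).
Round 4 fires (ii), (ix), (xiv), giving wooden(tweety), mammal(tweety), hot(tweety).
Closure: {approved(tweety), bird(tweety), blue(tweety), closed(tweety), cold(tweety), flagged(tweety), flies(tweety), has_feathers(tweety), hot(tweety), locked(tweety), mammal(tweety), open(tweety), p20(tweety), penguin(tweety), ready(tweety), red(tweety), signed(tweety), small(tweety), stale(tweety), swims(tweety), visible(tweety), wooden(tweety)} — 22 facts.

22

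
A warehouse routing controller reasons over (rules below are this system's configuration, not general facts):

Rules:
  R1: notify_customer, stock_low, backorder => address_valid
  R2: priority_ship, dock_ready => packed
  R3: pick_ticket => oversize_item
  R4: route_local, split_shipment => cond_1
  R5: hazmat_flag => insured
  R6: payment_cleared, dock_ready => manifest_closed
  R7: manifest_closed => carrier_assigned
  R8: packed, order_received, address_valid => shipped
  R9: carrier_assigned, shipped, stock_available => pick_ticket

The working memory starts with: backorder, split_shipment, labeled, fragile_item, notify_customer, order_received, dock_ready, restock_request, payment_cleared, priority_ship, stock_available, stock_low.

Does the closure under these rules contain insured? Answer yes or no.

no

Round 1: R1 [notify_customer, stock_low, backorder => address_valid]; R2 [priority_ship, dock_ready => packed]; R6 [payment_cleared, dock_ready => manifest_closed]. New: address_valid, packed, manifest_closed.
Round 2: R7 [manifest_closed => carrier_assigned]; R8 [packed, order_received, address_valid => shipped]. New: carrier_assigned, shipped.
Round 3: R9 [carrier_assigned, shipped, stock_available => pick_ticket]. New: pick_ticket.
Round 4: R3 [pick_ticket => oversize_item]. New: oversize_item.
Fixed point reached. insured is concluded only by R5; R5 needs hazmat_flag (never derived).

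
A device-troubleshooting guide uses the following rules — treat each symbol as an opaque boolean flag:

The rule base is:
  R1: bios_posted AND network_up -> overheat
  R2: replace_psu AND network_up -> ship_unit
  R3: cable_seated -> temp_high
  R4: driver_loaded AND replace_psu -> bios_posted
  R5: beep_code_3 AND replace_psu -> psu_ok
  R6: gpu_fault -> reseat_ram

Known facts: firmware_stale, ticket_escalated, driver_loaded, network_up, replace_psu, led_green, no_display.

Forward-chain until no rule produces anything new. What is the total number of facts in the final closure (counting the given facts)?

10

Round 1: R2 [replace_psu AND network_up -> ship_unit]; R4 [driver_loaded AND replace_psu -> bios_posted]. Adds ship_unit, bios_posted.
Round 2: R1 [bios_posted AND network_up -> overheat]. Adds overheat.
Closure: {bios_posted, driver_loaded, firmware_stale, led_green, network_up, no_display, overheat, replace_psu, ship_unit, ticket_escalated} — 10 facts.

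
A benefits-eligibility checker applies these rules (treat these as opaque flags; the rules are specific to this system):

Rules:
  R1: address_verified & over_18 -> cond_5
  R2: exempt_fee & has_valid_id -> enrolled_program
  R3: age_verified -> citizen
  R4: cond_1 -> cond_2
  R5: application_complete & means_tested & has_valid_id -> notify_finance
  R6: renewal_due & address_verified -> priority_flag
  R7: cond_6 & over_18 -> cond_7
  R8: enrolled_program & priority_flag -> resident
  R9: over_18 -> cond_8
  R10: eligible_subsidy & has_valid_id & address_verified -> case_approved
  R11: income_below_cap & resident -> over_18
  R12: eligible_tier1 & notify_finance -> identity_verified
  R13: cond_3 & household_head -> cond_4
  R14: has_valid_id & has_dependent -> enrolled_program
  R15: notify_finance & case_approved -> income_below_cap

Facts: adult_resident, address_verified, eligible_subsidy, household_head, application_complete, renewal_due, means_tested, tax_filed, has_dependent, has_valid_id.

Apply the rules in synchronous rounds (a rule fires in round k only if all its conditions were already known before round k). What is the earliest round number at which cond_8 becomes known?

4

Round 1 fires R5, R6, R10, R14, giving notify_finance, priority_flag, case_approved, enrolled_program.
Round 2 fires R8, R15, giving resident, income_below_cap.
Round 3 fires R11, giving over_18.
Round 4 fires R1, R9, giving cond_5, cond_8.
cond_8 first appears in round 4.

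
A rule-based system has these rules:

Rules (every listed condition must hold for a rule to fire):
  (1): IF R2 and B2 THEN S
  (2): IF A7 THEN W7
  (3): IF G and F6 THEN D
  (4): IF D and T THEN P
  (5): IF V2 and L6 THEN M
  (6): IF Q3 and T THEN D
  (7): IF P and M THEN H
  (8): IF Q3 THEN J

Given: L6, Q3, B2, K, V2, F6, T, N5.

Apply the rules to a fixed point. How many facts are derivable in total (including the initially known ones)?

13

Round 1 — (5), (6), (8), derive M, D, J.
Round 2 — (4), derive P.
Round 3 — (7), derive H.
Closure: {B2, D, F6, H, J, K, L6, M, N5, P, Q3, T, V2} — 13 facts.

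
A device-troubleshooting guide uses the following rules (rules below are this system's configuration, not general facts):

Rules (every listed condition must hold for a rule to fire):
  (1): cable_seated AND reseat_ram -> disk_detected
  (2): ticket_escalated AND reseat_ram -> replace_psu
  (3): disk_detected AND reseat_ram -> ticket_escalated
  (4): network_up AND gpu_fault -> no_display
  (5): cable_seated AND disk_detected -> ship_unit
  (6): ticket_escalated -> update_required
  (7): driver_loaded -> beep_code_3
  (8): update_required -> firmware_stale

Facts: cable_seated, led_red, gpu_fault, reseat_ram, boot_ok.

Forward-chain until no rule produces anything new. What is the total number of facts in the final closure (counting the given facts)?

11

[1] (1) [cable_seated AND reseat_ram -> disk_detected]. ⇒ new: disk_detected.
[2] (3) [disk_detected AND reseat_ram -> ticket_escalated]; (5) [cable_seated AND disk_detected -> ship_unit]. ⇒ new: ticket_escalated, ship_unit.
[3] (2) [ticket_escalated AND reseat_ram -> replace_psu]; (6) [ticket_escalated -> update_required]. ⇒ new: replace_psu, update_required.
[4] (8) [update_required -> firmware_stale]. ⇒ new: firmware_stale.
Closure: {boot_ok, cable_seated, disk_detected, firmware_stale, gpu_fault, led_red, replace_psu, reseat_ram, ship_unit, ticket_escalated, update_required} — 11 facts.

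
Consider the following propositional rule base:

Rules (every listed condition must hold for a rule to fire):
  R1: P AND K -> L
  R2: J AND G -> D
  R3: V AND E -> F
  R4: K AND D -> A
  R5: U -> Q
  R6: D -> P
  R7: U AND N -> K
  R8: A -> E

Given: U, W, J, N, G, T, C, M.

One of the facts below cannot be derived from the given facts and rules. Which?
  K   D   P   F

[1] R2 [J AND G -> D]; R5 [U -> Q]; R7 [U AND N -> K]. ⇒ new: D, Q, K.
[2] R4 [K AND D -> A]; R6 [D -> P]. ⇒ new: A, P.
[3] R1 [P AND K -> L]; R8 [A -> E]. ⇒ new: L, E.
Derived: P (round 2), D (round 1), K (round 1). F never appears in any round.

F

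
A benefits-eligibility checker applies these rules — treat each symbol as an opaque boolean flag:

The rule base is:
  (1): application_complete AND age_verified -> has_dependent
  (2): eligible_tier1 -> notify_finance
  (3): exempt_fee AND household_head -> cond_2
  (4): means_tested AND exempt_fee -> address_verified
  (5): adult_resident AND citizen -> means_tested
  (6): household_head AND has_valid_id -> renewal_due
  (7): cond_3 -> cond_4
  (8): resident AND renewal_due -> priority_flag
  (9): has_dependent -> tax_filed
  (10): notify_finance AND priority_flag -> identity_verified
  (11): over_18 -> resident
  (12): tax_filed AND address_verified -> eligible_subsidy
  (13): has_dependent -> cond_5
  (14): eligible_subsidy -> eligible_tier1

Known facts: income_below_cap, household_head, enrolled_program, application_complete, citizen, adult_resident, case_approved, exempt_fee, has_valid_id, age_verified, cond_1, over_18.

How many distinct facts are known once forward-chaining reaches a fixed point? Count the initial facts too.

Round 1: (1) [application_complete AND age_verified -> has_dependent]; (3) [exempt_fee AND household_head -> cond_2]; (5) [adult_resident AND citizen -> means_tested]; (6) [household_head AND has_valid_id -> renewal_due]; (11) [over_18 -> resident]. Adds has_dependent, cond_2, means_tested, renewal_due, resident.
Round 2: (4) [means_tested AND exempt_fee -> address_verified]; (8) [resident AND renewal_due -> priority_flag]; (9) [has_dependent -> tax_filed]; (13) [has_dependent -> cond_5]. Adds address_verified, priority_flag, tax_filed, cond_5.
Round 3: (12) [tax_filed AND address_verified -> eligible_subsidy]. Adds eligible_subsidy.
Round 4: (14) [eligible_subsidy -> eligible_tier1]. Adds eligible_tier1.
Round 5: (2) [eligible_tier1 -> notify_finance]. Adds notify_finance.
Round 6: (10) [notify_finance AND priority_flag -> identity_verified]. Adds identity_verified.
Closure: {address_verified, adult_resident, age_verified, application_complete, case_approved, citizen, cond_1, cond_2, cond_5, eligible_subsidy, eligible_tier1, enrolled_program, exempt_fee, has_dependent, has_valid_id, household_head, identity_verified, income_below_cap, means_tested, notify_finance, over_18, priority_flag, renewal_due, resident, tax_filed} — 25 facts.

25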